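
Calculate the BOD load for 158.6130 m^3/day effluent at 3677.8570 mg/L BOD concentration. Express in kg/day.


Formula: BOD_load = volume * conc / 1000
Substituting: BOD_load = 158.6130 * 3677.8570 / 1000
Result: 583.3559 kg/day


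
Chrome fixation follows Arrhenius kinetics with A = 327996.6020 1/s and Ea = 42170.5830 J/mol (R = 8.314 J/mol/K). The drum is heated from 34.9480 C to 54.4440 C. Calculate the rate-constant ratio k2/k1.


T1 = 34.9480 + 273.15 = 308.0980 K; T2 = 54.4440 + 273.15 = 327.5940 K
k1 = A * exp(-Ea/(R*T1)) = 327996.6020 * exp(-42170.5830/(8.314*308.0980)) = 0.0232301 1/s
k2 = A * exp(-Ea/(R*T2)) = 327996.6020 * exp(-42170.5830/(8.314*327.5940)) = 0.0618808 1/s
k2/k1 = 0.0618808 / 0.0232301 = 2.6638


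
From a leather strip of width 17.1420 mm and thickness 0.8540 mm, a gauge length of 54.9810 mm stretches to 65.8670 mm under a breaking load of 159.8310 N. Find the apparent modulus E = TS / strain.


TS = F / (w * t) = 159.8310 / (17.1420 * 0.8540) = 10.9180 N/mm^2
strain = (Lf - L0) / L0 = (65.8670 - 54.9810) / 54.9810 = 0.1980
E = TS / strain = 10.9180 / 0.1980 = 55.1424 N/mm^2


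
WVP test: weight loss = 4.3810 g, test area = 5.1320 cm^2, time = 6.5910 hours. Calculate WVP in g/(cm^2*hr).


Formula: WVP = loss / (area * time)
Substituting: WVP = 4.3810 / (5.1320 * 6.5910)
Result: 0.1295 g/(cm^2*hr)


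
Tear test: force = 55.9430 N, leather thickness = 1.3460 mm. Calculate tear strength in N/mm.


Formula: Tear strength = force / thickness
Substituting: Tear strength = 55.9430 / 1.3460
Result: 41.5624 N/mm


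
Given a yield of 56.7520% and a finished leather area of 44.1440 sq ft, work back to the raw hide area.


Formula: raw = finished * 100 / yield
Substituting: raw = 44.1440 * 100 / 56.7520
Result: 77.7840 sq ft


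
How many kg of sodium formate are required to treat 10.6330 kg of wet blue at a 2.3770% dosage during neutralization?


Formula: Neutralizer = substrate * pct / 100
Substituting: Neutralizer = 10.6330 * 2.3770 / 100
Result: 0.2527 kg


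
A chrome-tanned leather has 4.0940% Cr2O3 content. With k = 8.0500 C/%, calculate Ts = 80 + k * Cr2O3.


Formula: Ts = 80 + k * Cr2O3
Substituting: Ts = 80 + 8.0500 * 4.0940
Result: 112.9567 C


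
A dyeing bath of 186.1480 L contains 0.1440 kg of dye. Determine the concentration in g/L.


Formula: Conc = dye_mass(kg) / volume(L) * 1000
Substituting: Conc = 0.1440 / 186.1480 * 1000
Result: 0.7736 g/L


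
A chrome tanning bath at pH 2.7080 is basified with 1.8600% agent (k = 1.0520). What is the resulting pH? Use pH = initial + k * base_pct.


Formula: pH_final = pH_initial + k * base_pct
Substituting: pH_final = 2.7080 + 1.0520 * 1.8600
Result: 4.6647


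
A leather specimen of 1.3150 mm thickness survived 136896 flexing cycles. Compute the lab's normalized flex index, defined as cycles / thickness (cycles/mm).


Formula: Index = cycles / thickness
Substituting: Index = 136896 / 1.3150
Result: 104103.4221 cycles/mm


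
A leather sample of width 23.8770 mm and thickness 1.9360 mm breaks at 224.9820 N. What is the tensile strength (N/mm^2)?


Formula: TS = force / (width * thickness)
Substituting: TS = 224.9820 / (23.8770 * 1.9360)
Result: 4.8670 N/mm^2


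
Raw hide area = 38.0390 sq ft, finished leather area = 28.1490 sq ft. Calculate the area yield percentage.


Formula: Yield = finished / raw * 100
Substituting: Yield = 28.1490 / 38.0390 * 100
Result: 74.0004 %


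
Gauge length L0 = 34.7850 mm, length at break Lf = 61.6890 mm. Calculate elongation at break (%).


Formula: Elongation = (Lf - L0) / L0 * 100
Substituting: Elongation = (61.6890 - 34.7850) / 34.7850 * 100
Result: 77.3437 %


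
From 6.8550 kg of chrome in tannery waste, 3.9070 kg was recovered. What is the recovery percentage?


Formula: Recovery = recovered / input * 100
Substituting: Recovery = 3.9070 / 6.8550 * 100
Result: 56.9949 %


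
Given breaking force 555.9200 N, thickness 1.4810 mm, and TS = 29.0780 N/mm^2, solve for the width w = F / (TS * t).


Formula: w = F / (TS * t)
Substituting: w = 555.9200 / (29.0780 * 1.4810)
Result: 12.9090 mm


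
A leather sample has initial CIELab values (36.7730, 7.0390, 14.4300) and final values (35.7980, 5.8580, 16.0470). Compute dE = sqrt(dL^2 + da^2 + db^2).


dL = -0.9750, da = -1.1810, db = 1.6170
dE = sqrt((-0.9750)^2 + (-1.1810)^2 + 1.6170^2) = 2.2271


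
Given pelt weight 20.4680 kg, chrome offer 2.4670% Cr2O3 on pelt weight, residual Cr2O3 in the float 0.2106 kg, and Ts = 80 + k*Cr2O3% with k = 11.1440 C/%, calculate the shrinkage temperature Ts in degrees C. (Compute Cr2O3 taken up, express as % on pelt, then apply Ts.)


Offered = pelt * offer_pct / 100 = 20.4680 * 2.4670 / 100 = 0.5049 kg
Uptake = offered - residual = 0.5049 - 0.2106 = 0.2943 kg
Cr2O3% on pelt = uptake / pelt * 100 = 0.2943 / 20.4680 * 100 = 1.4381 %
Ts = 80 + k * Cr2O3% = 80 + 11.1440 * 1.4381 = 96.0259 C


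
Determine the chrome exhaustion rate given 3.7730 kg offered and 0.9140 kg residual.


Formula: Uptake = (offered - residual) / offered * 100
Substituting: Uptake = (3.7730 - 0.9140) / 3.7730 * 100
Result: 75.7752 %


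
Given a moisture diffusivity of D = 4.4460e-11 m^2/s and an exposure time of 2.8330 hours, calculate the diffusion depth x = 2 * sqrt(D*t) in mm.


t = 2.8330 hr * 3600 = 10198.8000 s
D * t = 4.4460e-11 * 10198.8000 = 4.5344e-07
x = 2 * sqrt(D*t) = 2 * sqrt(4.5344e-07) = 0.00134676 m = 1.3468 mm


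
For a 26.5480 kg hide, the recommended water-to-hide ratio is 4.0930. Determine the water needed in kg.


Formula: Water = hide_weight * ratio
Substituting: Water = 26.5480 * 4.0930
Result: 108.6610 kg


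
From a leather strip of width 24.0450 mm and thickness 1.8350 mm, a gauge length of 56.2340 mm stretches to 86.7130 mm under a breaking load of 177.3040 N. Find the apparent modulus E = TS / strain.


TS = F / (w * t) = 177.3040 / (24.0450 * 1.8350) = 4.0184 N/mm^2
strain = (Lf - L0) / L0 = (86.7130 - 56.2340) / 56.2340 = 0.5420
E = TS / strain = 4.0184 / 0.5420 = 7.4141 N/mm^2


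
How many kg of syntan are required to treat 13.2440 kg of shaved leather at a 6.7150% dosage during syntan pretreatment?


Formula: Syntan = substrate * pct / 100
Substituting: Syntan = 13.2440 * 6.7150 / 100
Result: 0.8893 kg


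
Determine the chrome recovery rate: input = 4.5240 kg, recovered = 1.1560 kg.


Formula: Recovery = recovered / input * 100
Substituting: Recovery = 1.1560 / 4.5240 * 100
Result: 25.5526 %


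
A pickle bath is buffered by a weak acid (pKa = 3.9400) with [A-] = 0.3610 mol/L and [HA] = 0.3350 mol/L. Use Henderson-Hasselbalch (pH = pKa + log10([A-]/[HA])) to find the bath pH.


ratio = [A-] / [HA] = 0.3610 / 0.3350 = 1.0776
log10(ratio) = 0.0324624
pH = pKa + log10(ratio) = 3.9400 + 0.0324624 = 3.9725


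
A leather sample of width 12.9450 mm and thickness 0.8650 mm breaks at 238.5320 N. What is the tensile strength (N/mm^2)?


Formula: TS = force / (width * thickness)
Substituting: TS = 238.5320 / (12.9450 * 0.8650)
Result: 21.3024 N/mm^2


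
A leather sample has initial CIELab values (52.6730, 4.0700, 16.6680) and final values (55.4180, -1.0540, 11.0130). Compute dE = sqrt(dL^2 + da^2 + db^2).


dL = 2.7450, da = -5.1240, db = -5.6550
dE = sqrt(2.7450^2 + (-5.1240)^2 + (-5.6550)^2) = 8.1098


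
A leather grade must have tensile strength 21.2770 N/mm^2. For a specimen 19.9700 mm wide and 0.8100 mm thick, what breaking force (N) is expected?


Formula: F = TS * w * t
Substituting: F = 21.2770 * 19.9700 * 0.8100
Result: 344.1704 N


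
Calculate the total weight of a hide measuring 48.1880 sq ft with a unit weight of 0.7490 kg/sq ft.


Formula: Weight = area * weight_per_sqft
Substituting: Weight = 48.1880 * 0.7490
Result: 36.0928 kg


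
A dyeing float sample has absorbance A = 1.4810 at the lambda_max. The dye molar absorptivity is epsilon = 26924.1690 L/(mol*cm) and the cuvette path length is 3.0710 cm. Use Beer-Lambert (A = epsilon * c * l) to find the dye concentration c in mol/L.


Formula: c = A / (epsilon * l)
Substituting: c = 1.4810 / (26924.1690 * 3.0710)
Result: 1.7912e-05 mol/L


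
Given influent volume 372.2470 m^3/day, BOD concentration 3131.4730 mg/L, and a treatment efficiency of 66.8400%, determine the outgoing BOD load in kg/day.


Load_in = volume * conc / 1000 = 372.2470 * 3131.4730 / 1000 = 1165.6814 kg/day
Removed = Load_in * eff / 100 = 1165.6814 * 66.8400 / 100 = 779.1415 kg/day
Load_out = Load_in - Removed = 1165.6814 - 779.1415 = 386.5400 kg/day


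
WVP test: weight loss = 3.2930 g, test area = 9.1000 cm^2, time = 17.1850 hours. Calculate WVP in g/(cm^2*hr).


Formula: WVP = loss / (area * time)
Substituting: WVP = 3.2930 / (9.1000 * 17.1850)
Result: 0.0210572 g/(cm^2*hr)


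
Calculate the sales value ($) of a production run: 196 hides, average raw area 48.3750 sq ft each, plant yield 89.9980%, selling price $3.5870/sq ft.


Raw_total = N * avg_area = 196 * 48.3750 = 9481.5000 sq ft
Finished = Raw_total * yield / 100 = 9481.5000 * 89.9980 / 100 = 8533.1604 sq ft
Value = Finished * price = 8533.1604 * 3.5870 = 30608.4462 $


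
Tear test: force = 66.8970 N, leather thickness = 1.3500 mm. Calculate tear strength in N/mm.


Formula: Tear strength = force / thickness
Substituting: Tear strength = 66.8970 / 1.3500
Result: 49.5533 N/mm


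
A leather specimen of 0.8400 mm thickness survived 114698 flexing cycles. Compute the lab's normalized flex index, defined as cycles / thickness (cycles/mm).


Formula: Index = cycles / thickness
Substituting: Index = 114698 / 0.8400
Result: 136545.2381 cycles/mm


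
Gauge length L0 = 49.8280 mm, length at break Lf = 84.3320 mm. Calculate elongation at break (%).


Formula: Elongation = (Lf - L0) / L0 * 100
Substituting: Elongation = (84.3320 - 49.8280) / 49.8280 * 100
Result: 69.2462 %


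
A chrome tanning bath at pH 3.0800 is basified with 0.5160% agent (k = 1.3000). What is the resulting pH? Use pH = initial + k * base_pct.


Formula: pH_final = pH_initial + k * base_pct
Substituting: pH_final = 3.0800 + 1.3000 * 0.5160
Result: 3.7508


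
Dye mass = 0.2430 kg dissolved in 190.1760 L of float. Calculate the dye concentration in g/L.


Formula: Conc = dye_mass(kg) / volume(L) * 1000
Substituting: Conc = 0.2430 / 190.1760 * 1000
Result: 1.2778 g/L


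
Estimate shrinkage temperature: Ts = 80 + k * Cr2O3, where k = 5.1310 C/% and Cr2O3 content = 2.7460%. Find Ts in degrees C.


Formula: Ts = 80 + k * Cr2O3
Substituting: Ts = 80 + 5.1310 * 2.7460
Result: 94.0897 C


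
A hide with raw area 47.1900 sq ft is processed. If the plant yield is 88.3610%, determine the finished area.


Formula: finished = raw * yield / 100
Substituting: finished = 47.1900 * 88.3610 / 100
Result: 41.6976 sq ft


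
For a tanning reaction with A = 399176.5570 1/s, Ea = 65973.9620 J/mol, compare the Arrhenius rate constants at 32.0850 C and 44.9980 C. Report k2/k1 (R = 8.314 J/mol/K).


T1 = 32.0850 + 273.15 = 305.2350 K; T2 = 44.9980 + 273.15 = 318.1480 K
k1 = A * exp(-Ea/(R*T1)) = 399176.5570 * exp(-65973.9620/(8.314*305.2350)) = 2.0449e-06 1/s
k2 = A * exp(-Ea/(R*T2)) = 399176.5570 * exp(-65973.9620/(8.314*318.1480)) = 5.8741e-06 1/s
k2/k1 = 5.8741e-06 / 2.0449e-06 = 2.8725


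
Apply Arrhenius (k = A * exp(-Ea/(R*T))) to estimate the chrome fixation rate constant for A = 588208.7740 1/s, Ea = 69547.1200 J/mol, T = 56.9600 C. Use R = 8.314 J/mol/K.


T_K = T_C + 273.15 = 56.9600 + 273.15 = 330.1100 K
exponent = -Ea / (R * T_K) = -69547.1200 / (8.314 * 330.1100) = -25.3402
k = A * exp(exponent) = 588208.7740 * exp(-25.3402) = 5.8132e-06 1/s


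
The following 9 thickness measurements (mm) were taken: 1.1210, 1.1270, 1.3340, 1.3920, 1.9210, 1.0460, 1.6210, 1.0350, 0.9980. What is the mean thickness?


Formula: Average = sum / n
Substituting: Average = 11.5950 / 9
Result: 1.2883 mm


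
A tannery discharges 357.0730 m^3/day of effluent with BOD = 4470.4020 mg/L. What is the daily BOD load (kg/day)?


Formula: BOD_load = volume * conc / 1000
Substituting: BOD_load = 357.0730 * 4470.4020 / 1000
Result: 1596.2599 kg/day


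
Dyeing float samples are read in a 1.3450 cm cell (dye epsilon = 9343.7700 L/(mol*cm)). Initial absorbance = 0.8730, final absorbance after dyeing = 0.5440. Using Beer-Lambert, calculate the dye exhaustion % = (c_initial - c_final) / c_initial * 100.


c_initial = A_i / (epsilon * l) = 0.8730 / (9343.7700 * 1.3450) = 6.9466e-05 mol/L
c_final = A_f / (epsilon * l) = 0.5440 / (9343.7700 * 1.3450) = 4.3287e-05 mol/L
Exhaustion = (c_initial - c_final) / c_initial * 100 = (6.9466e-05 - 4.3287e-05) / 6.9466e-05 * 100 = 37.6861 %


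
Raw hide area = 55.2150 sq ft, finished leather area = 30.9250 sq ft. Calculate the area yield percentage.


Formula: Yield = finished / raw * 100
Substituting: Yield = 30.9250 / 55.2150 * 100
Result: 56.0083 %


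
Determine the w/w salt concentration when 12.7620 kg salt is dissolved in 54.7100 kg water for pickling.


Formula: Conc = salt / (water + salt) * 100
Substituting: Conc = 12.7620 / (54.7100 + 12.7620) * 100
Result: 18.9145 %


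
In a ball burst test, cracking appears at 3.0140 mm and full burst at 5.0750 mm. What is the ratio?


Formula: Ratio = crack / burst
Substituting: Ratio = 3.0140 / 5.0750
Result: 0.5939


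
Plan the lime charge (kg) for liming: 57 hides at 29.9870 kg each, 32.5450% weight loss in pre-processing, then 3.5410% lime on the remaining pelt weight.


Total_raw = N * avg_wt = 57 * 29.9870 = 1709.2590 kg
Substrate = Total_raw * (1 - loss/100) = 1709.2590 * (1 - 32.5450/100) = 1152.9807 kg
Lime = Substrate * pct / 100 = 1152.9807 * 3.5410 / 100 = 40.8270 kg


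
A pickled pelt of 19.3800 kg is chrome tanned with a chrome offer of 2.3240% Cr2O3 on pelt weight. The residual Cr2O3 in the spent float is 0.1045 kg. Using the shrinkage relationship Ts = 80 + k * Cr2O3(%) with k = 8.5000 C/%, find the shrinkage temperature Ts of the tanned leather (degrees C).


Offered = pelt * offer_pct / 100 = 19.3800 * 2.3240 / 100 = 0.4504 kg
Uptake = offered - residual = 0.4504 - 0.1045 = 0.3459 kg
Cr2O3% on pelt = uptake / pelt * 100 = 0.3459 / 19.3800 * 100 = 1.7848 %
Ts = 80 + k * Cr2O3% = 80 + 8.5000 * 1.7848 = 95.1707 C


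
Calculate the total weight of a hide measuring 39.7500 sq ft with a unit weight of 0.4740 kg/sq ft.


Formula: Weight = area * weight_per_sqft
Substituting: Weight = 39.7500 * 0.4740
Result: 18.8415 kg


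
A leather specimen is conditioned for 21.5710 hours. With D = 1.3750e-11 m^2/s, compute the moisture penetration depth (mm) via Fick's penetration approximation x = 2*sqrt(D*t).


t = 21.5710 hr * 3600 = 77655.6000 s
D * t = 1.3750e-11 * 77655.6000 = 1.0678e-06
x = 2 * sqrt(D*t) = 2 * sqrt(1.0678e-06) = 0.00206665 m = 2.0667 mm


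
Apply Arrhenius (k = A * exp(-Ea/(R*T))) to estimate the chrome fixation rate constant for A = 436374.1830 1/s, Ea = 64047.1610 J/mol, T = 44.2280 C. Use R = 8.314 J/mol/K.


T_K = T_C + 273.15 = 44.2280 + 273.15 = 317.3780 K
exponent = -Ea / (R * T_K) = -64047.1610 / (8.314 * 317.3780) = -24.2724
k = A * exp(exponent) = 436374.1830 * exp(-24.2724) = 1.2545e-05 1/s


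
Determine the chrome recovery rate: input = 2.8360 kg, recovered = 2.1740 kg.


Formula: Recovery = recovered / input * 100
Substituting: Recovery = 2.1740 / 2.8360 * 100
Result: 76.6573 %


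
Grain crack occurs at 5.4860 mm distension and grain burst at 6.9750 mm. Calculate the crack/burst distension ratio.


Formula: Ratio = crack / burst
Substituting: Ratio = 5.4860 / 6.9750
Result: 0.7865


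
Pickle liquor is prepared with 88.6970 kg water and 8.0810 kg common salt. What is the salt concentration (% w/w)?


Formula: Conc = salt / (water + salt) * 100
Substituting: Conc = 8.0810 / (88.6970 + 8.0810) * 100
Result: 8.3500 %


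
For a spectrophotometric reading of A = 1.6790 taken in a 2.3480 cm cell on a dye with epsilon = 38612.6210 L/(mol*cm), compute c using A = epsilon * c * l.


Formula: c = A / (epsilon * l)
Substituting: c = 1.6790 / (38612.6210 * 2.3480)
Result: 1.8519e-05 mol/L


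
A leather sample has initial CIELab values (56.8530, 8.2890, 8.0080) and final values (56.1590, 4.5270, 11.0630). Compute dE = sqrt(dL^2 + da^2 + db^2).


dL = -0.6940, da = -3.7620, db = 3.0550
dE = sqrt((-0.6940)^2 + (-3.7620)^2 + 3.0550^2) = 4.8956


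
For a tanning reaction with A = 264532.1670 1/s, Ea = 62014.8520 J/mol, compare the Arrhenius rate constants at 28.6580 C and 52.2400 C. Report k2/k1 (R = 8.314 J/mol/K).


T1 = 28.6580 + 273.15 = 301.8080 K; T2 = 52.2400 + 273.15 = 325.3900 K
k1 = A * exp(-Ea/(R*T1)) = 264532.1670 * exp(-62014.8520/(8.314*301.8080)) = 4.8869e-06 1/s
k2 = A * exp(-Ea/(R*T2)) = 264532.1670 * exp(-62014.8520/(8.314*325.3900)) = 2.9303e-05 1/s
k2/k1 = 2.9303e-05 / 4.8869e-06 = 5.9963


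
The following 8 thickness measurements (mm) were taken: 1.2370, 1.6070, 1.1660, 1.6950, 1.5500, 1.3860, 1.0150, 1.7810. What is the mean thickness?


Formula: Average = sum / n
Substituting: Average = 11.4370 / 8
Result: 1.4296 mm


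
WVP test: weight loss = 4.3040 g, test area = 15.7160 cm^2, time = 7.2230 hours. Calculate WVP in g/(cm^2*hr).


Formula: WVP = loss / (area * time)
Substituting: WVP = 4.3040 / (15.7160 * 7.2230)
Result: 0.0379151 g/(cm^2*hr)


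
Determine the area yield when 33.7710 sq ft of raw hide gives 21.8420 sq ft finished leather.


Formula: Yield = finished / raw * 100
Substituting: Yield = 21.8420 / 33.7710 * 100
Result: 64.6768 %


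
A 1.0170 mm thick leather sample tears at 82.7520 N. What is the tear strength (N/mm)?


Formula: Tear strength = force / thickness
Substituting: Tear strength = 82.7520 / 1.0170
Result: 81.3687 N/mm


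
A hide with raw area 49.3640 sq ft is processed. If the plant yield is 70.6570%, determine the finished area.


Formula: finished = raw * yield / 100
Substituting: finished = 49.3640 * 70.6570 / 100
Result: 34.8791 sq ft


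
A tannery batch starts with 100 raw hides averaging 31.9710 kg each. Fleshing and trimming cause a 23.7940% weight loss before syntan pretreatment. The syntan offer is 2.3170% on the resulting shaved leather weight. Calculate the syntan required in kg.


Total_raw = N * avg_wt = 100 * 31.9710 = 3197.1000 kg
Substrate = Total_raw * (1 - loss/100) = 3197.1000 * (1 - 23.7940/100) = 2436.3820 kg
Syntan = Substrate * pct / 100 = 2436.3820 * 2.3170 / 100 = 56.4510 kg


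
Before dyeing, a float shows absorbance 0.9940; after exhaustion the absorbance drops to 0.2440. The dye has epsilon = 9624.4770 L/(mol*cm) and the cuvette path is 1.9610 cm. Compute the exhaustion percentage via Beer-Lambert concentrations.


c_initial = A_i / (epsilon * l) = 0.9940 / (9624.4770 * 1.9610) = 5.2666e-05 mol/L
c_final = A_f / (epsilon * l) = 0.2440 / (9624.4770 * 1.9610) = 1.2928e-05 mol/L
Exhaustion = (c_initial - c_final) / c_initial * 100 = (5.2666e-05 - 1.2928e-05) / 5.2666e-05 * 100 = 75.4527 %


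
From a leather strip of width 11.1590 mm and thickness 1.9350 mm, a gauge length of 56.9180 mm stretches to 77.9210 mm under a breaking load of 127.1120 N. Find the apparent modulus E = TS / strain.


TS = F / (w * t) = 127.1120 / (11.1590 * 1.9350) = 5.8868 N/mm^2
strain = (Lf - L0) / L0 = (77.9210 - 56.9180) / 56.9180 = 0.3690
E = TS / strain = 5.8868 / 0.3690 = 15.9532 N/mm^2


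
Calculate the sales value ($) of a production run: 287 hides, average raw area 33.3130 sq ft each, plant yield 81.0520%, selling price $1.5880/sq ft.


Raw_total = N * avg_area = 287 * 33.3130 = 9560.8310 sq ft
Finished = Raw_total * yield / 100 = 9560.8310 * 81.0520 / 100 = 7749.2447 sq ft
Value = Finished * price = 7749.2447 * 1.5880 = 12305.8007 $


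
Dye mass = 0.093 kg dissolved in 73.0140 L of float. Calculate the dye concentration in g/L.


Formula: Conc = dye_mass(kg) / volume(L) * 1000
Substituting: Conc = 0.093 / 73.0140 * 1000
Result: 1.2737 g/L


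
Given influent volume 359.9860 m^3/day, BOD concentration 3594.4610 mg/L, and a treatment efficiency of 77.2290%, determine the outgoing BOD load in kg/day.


Load_in = volume * conc / 1000 = 359.9860 * 3594.4610 / 1000 = 1293.9556 kg/day
Removed = Load_in * eff / 100 = 1293.9556 * 77.2290 / 100 = 999.3090 kg/day
Load_out = Load_in - Removed = 1293.9556 - 999.3090 = 294.6466 kg/day


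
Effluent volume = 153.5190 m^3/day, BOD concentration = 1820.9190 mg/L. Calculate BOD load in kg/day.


Formula: BOD_load = volume * conc / 1000
Substituting: BOD_load = 153.5190 * 1820.9190 / 1000
Result: 279.5457 kg/day


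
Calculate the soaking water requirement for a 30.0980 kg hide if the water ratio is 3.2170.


Formula: Water = hide_weight * ratio
Substituting: Water = 30.0980 * 3.2170
Result: 96.8253 kg


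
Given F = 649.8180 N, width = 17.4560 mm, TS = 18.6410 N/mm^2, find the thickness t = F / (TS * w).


Formula: t = F / (TS * w)
Substituting: t = 649.8180 / (18.6410 * 17.4560)
Result: 1.9970 mm


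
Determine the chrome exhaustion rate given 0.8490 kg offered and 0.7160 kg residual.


Formula: Uptake = (offered - residual) / offered * 100
Substituting: Uptake = (0.8490 - 0.7160) / 0.8490 * 100
Result: 15.6655 %


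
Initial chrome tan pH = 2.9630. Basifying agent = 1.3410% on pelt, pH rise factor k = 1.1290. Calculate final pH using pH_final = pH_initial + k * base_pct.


Formula: pH_final = pH_initial + k * base_pct
Substituting: pH_final = 2.9630 + 1.1290 * 1.3410
Result: 4.4770


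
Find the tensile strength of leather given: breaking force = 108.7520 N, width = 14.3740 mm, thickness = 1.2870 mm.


Formula: TS = force / (width * thickness)
Substituting: TS = 108.7520 / (14.3740 * 1.2870)
Result: 5.8787 N/mm^2


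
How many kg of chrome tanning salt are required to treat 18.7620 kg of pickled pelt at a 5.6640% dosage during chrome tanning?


Formula: Chrome = substrate * pct / 100
Substituting: Chrome = 18.7620 * 5.6640 / 100
Result: 1.0627 kg


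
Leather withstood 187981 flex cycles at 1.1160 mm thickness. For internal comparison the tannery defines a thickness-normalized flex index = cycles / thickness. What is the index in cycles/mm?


Formula: Index = cycles / thickness
Substituting: Index = 187981 / 1.1160
Result: 168441.7563 cycles/mm


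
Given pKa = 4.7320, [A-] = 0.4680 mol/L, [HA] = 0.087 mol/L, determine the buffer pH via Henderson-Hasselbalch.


ratio = [A-] / [HA] = 0.4680 / 0.087 = 5.3793
log10(ratio) = 0.7307
pH = pKa + log10(ratio) = 4.7320 + 0.7307 = 5.4627


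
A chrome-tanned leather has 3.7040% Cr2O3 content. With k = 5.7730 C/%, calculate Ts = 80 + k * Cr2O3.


Formula: Ts = 80 + k * Cr2O3
Substituting: Ts = 80 + 5.7730 * 3.7040
Result: 101.3832 C


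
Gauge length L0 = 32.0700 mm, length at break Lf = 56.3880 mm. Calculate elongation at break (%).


Formula: Elongation = (Lf - L0) / L0 * 100
Substituting: Elongation = (56.3880 - 32.0700) / 32.0700 * 100
Result: 75.8279 %


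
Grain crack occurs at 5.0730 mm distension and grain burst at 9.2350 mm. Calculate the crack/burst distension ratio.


Formula: Ratio = crack / burst
Substituting: Ratio = 5.0730 / 9.2350
Result: 0.5493


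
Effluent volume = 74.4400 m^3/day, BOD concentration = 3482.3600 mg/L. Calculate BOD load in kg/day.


Formula: BOD_load = volume * conc / 1000
Substituting: BOD_load = 74.4400 * 3482.3600 / 1000
Result: 259.2269 kg/day


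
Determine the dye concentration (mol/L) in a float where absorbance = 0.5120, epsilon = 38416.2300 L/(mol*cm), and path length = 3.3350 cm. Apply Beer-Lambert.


Formula: c = A / (epsilon * l)
Substituting: c = 0.5120 / (38416.2300 * 3.3350)
Result: 3.9963e-06 mol/L


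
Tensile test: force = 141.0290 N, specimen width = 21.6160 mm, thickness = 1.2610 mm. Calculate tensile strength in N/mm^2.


Formula: TS = force / (width * thickness)
Substituting: TS = 141.0290 / (21.6160 * 1.2610)
Result: 5.1739 N/mm^2


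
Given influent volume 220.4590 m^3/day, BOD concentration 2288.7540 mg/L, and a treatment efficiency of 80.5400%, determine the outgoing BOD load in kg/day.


Load_in = volume * conc / 1000 = 220.4590 * 2288.7540 / 1000 = 504.5764 kg/day
Removed = Load_in * eff / 100 = 504.5764 * 80.5400 / 100 = 406.3858 kg/day
Load_out = Load_in - Removed = 504.5764 - 406.3858 = 98.1906 kg/day


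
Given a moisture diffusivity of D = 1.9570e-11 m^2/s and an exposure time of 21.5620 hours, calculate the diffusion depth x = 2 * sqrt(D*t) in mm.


t = 21.5620 hr * 3600 = 77623.2000 s
D * t = 1.9570e-11 * 77623.2000 = 1.5191e-06
x = 2 * sqrt(D*t) = 2 * sqrt(1.5191e-06) = 0.00246502 m = 2.4650 mm


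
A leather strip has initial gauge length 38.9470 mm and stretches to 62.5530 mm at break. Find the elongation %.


Formula: Elongation = (Lf - L0) / L0 * 100
Substituting: Elongation = (62.5530 - 38.9470) / 38.9470 * 100
Result: 60.6106 %


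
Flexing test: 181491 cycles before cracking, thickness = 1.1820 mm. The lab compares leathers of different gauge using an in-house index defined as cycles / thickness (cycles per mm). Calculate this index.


Formula: Index = cycles / thickness
Substituting: Index = 181491 / 1.1820
Result: 153545.6853 cycles/mm


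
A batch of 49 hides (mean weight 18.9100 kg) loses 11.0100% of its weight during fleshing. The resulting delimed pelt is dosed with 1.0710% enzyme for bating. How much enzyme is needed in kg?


Total_raw = N * avg_wt = 49 * 18.9100 = 926.5900 kg
Substrate = Total_raw * (1 - loss/100) = 926.5900 * (1 - 11.0100/100) = 824.5724 kg
Enzyme = Substrate * pct / 100 = 824.5724 * 1.0710 / 100 = 8.8312 kg


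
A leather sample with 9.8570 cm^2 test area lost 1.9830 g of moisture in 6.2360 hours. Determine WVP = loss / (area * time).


Formula: WVP = loss / (area * time)
Substituting: WVP = 1.9830 / (9.8570 * 6.2360)
Result: 0.0322606 g/(cm^2*hr)


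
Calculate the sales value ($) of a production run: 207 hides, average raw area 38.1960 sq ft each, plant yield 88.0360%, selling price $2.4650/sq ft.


Raw_total = N * avg_area = 207 * 38.1960 = 7906.5720 sq ft
Finished = Raw_total * yield / 100 = 7906.5720 * 88.0360 / 100 = 6960.6297 sq ft
Value = Finished * price = 6960.6297 * 2.4650 = 17157.9523 $


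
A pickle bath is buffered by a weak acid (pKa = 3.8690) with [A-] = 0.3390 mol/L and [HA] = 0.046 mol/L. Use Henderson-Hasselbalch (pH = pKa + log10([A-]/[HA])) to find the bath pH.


ratio = [A-] / [HA] = 0.3390 / 0.046 = 7.3696
log10(ratio) = 0.8674
pH = pKa + log10(ratio) = 3.8690 + 0.8674 = 4.7364


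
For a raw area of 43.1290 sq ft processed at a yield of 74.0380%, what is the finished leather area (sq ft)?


Formula: finished = raw * yield / 100
Substituting: finished = 43.1290 * 74.0380 / 100
Result: 31.9318 sq ft


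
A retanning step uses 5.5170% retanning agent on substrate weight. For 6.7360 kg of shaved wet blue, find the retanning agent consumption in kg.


Formula: Retan = substrate * pct / 100
Substituting: Retan = 6.7360 * 5.5170 / 100
Result: 0.3716 kg


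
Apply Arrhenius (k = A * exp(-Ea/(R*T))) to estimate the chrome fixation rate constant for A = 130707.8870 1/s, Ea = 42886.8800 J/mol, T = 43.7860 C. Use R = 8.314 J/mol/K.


T_K = T_C + 273.15 = 43.7860 + 273.15 = 316.9360 K
exponent = -Ea / (R * T_K) = -42886.8800 / (8.314 * 316.9360) = -16.2758
k = A * exp(exponent) = 130707.8870 * exp(-16.2758) = 0.0111636 1/s


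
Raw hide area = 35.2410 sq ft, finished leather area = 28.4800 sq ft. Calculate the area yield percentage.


Formula: Yield = finished / raw * 100
Substituting: Yield = 28.4800 / 35.2410 * 100
Result: 80.8150 %


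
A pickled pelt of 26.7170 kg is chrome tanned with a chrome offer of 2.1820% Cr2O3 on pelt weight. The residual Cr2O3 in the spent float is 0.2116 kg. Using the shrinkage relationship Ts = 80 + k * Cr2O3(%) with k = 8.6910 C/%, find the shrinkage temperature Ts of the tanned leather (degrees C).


Offered = pelt * offer_pct / 100 = 26.7170 * 2.1820 / 100 = 0.5830 kg
Uptake = offered - residual = 0.5830 - 0.2116 = 0.3714 kg
Cr2O3% on pelt = uptake / pelt * 100 = 0.3714 / 26.7170 * 100 = 1.3900 %
Ts = 80 + k * Cr2O3% = 80 + 8.6910 * 1.3900 = 92.0804 C


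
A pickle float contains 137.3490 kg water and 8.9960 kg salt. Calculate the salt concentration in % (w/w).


Formula: Conc = salt / (water + salt) * 100
Substituting: Conc = 8.9960 / (137.3490 + 8.9960) * 100
Result: 6.1471 %


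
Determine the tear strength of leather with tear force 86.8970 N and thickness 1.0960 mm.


Formula: Tear strength = force / thickness
Substituting: Tear strength = 86.8970 / 1.0960
Result: 79.2856 N/mm


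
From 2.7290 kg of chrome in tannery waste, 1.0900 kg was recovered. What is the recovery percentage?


Formula: Recovery = recovered / input * 100
Substituting: Recovery = 1.0900 / 2.7290 * 100
Result: 39.9414 %


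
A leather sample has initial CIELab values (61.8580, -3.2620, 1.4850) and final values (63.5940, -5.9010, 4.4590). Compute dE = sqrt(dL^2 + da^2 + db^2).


dL = 1.7360, da = -2.6390, db = 2.9740
dE = sqrt(1.7360^2 + (-2.6390)^2 + 2.9740^2) = 4.3385


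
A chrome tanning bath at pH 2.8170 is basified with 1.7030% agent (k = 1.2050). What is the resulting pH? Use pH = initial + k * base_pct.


Formula: pH_final = pH_initial + k * base_pct
Substituting: pH_final = 2.8170 + 1.2050 * 1.7030
Result: 4.8691


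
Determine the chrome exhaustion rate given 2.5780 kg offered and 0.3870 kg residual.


Formula: Uptake = (offered - residual) / offered * 100
Substituting: Uptake = (2.5780 - 0.3870) / 2.5780 * 100
Result: 84.9884 %


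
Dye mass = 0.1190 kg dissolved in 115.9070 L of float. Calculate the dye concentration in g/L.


Formula: Conc = dye_mass(kg) / volume(L) * 1000
Substituting: Conc = 0.1190 / 115.9070 * 1000
Result: 1.0267 g/L


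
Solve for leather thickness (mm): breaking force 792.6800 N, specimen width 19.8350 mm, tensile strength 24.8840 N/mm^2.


Formula: t = F / (TS * w)
Substituting: t = 792.6800 / (24.8840 * 19.8350)
Result: 1.6060 mm


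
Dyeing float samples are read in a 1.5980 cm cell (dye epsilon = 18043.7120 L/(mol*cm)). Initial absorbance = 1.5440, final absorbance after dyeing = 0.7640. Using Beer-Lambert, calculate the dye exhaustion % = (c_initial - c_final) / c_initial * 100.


c_initial = A_i / (epsilon * l) = 1.5440 / (18043.7120 * 1.5980) = 5.3548e-05 mol/L
c_final = A_f / (epsilon * l) = 0.7640 / (18043.7120 * 1.5980) = 2.6497e-05 mol/L
Exhaustion = (c_initial - c_final) / c_initial * 100 = (5.3548e-05 - 2.6497e-05) / 5.3548e-05 * 100 = 50.5181 %


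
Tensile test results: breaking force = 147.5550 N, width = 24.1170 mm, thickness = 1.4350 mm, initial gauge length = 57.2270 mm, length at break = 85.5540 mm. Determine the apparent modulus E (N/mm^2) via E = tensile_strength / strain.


TS = F / (w * t) = 147.5550 / (24.1170 * 1.4350) = 4.2636 N/mm^2
strain = (Lf - L0) / L0 = (85.5540 - 57.2270) / 57.2270 = 0.4950
E = TS / strain = 4.2636 / 0.4950 = 8.6135 N/mm^2


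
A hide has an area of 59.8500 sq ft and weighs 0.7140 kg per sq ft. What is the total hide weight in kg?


Formula: Weight = area * weight_per_sqft
Substituting: Weight = 59.8500 * 0.7140
Result: 42.7329 kg


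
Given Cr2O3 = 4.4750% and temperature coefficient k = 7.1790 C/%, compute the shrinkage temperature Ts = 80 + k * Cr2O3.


Formula: Ts = 80 + k * Cr2O3
Substituting: Ts = 80 + 7.1790 * 4.4750
Result: 112.1260 C


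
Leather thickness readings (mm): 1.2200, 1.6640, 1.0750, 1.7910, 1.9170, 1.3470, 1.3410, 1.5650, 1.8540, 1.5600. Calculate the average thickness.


Formula: Average = sum / n
Substituting: Average = 15.3340 / 10
Result: 1.5334 mm


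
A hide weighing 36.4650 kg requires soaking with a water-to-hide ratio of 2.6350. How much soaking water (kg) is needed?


Formula: Water = hide_weight * ratio
Substituting: Water = 36.4650 * 2.6350
Result: 96.0853 kg


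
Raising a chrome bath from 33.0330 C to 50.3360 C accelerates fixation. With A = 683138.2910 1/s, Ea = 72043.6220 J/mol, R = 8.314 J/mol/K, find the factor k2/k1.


T1 = 33.0330 + 273.15 = 306.1830 K; T2 = 50.3360 + 273.15 = 323.4860 K
k1 = A * exp(-Ea/(R*T1)) = 683138.2910 * exp(-72043.6220/(8.314*306.1830)) = 3.4951e-07 1/s
k2 = A * exp(-Ea/(R*T2)) = 683138.2910 * exp(-72043.6220/(8.314*323.4860)) = 1.5882e-06 1/s
k2/k1 = 1.5882e-06 / 3.4951e-07 = 4.5440


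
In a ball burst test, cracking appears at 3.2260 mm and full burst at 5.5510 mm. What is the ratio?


Formula: Ratio = crack / burst
Substituting: Ratio = 3.2260 / 5.5510
Result: 0.5812


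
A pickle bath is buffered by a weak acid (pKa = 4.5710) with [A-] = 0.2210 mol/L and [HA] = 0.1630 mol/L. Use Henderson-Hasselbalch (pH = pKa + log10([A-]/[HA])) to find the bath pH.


ratio = [A-] / [HA] = 0.2210 / 0.1630 = 1.3558
log10(ratio) = 0.1322
pH = pKa + log10(ratio) = 4.5710 + 0.1322 = 4.7032


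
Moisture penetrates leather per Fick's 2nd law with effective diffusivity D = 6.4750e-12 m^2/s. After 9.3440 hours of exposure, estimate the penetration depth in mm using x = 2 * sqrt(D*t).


t = 9.3440 hr * 3600 = 33638.4000 s
D * t = 6.4750e-12 * 33638.4000 = 2.1781e-07
x = 2 * sqrt(D*t) = 2 * sqrt(2.1781e-07) = 9.3340e-04 m = 0.9334 mm


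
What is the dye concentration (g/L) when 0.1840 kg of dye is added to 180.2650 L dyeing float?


Formula: Conc = dye_mass(kg) / volume(L) * 1000
Substituting: Conc = 0.1840 / 180.2650 * 1000
Result: 1.0207 g/L


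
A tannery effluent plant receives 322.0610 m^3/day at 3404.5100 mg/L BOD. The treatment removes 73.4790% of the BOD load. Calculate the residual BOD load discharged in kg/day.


Load_in = volume * conc / 1000 = 322.0610 * 3404.5100 / 1000 = 1096.4599 kg/day
Removed = Load_in * eff / 100 = 1096.4599 * 73.4790 / 100 = 805.6678 kg/day
Load_out = Load_in - Removed = 1096.4599 - 805.6678 = 290.7921 kg/day


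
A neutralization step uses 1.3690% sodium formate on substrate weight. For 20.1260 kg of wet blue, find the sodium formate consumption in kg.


Formula: Neutralizer = substrate * pct / 100
Substituting: Neutralizer = 20.1260 * 1.3690 / 100
Result: 0.2755 kg


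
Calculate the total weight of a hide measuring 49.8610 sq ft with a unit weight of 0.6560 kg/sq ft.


Formula: Weight = area * weight_per_sqft
Substituting: Weight = 49.8610 * 0.6560
Result: 32.7088 kg


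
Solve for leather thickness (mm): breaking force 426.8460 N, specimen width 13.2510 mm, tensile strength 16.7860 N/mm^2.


Formula: t = F / (TS * w)
Substituting: t = 426.8460 / (16.7860 * 13.2510)
Result: 1.9190 mm


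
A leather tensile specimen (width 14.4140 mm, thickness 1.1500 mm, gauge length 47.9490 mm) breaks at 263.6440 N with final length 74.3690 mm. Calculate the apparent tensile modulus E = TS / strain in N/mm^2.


TS = F / (w * t) = 263.6440 / (14.4140 * 1.1500) = 15.9051 N/mm^2
strain = (Lf - L0) / L0 = (74.3690 - 47.9490) / 47.9490 = 0.5510
E = TS / strain = 15.9051 / 0.5510 = 28.8657 N/mm^2


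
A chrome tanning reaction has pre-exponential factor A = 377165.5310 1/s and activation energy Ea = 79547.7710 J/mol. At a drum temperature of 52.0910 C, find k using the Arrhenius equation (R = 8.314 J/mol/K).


T_K = T_C + 273.15 = 52.0910 + 273.15 = 325.2410 K
exponent = -Ea / (R * T_K) = -79547.7710 / (8.314 * 325.2410) = -29.4180
k = A * exp(exponent) = 377165.5310 * exp(-29.4180) = 6.3164e-08 1/s


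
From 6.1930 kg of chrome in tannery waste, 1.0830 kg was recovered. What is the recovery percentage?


Formula: Recovery = recovered / input * 100
Substituting: Recovery = 1.0830 / 6.1930 * 100
Result: 17.4875 %


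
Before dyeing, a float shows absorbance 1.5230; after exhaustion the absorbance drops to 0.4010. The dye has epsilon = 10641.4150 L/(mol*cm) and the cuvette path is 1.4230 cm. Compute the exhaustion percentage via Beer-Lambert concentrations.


c_initial = A_i / (epsilon * l) = 1.5230 / (10641.4150 * 1.4230) = 1.0058e-04 mol/L
c_final = A_f / (epsilon * l) = 0.4010 / (10641.4150 * 1.4230) = 2.6481e-05 mol/L
Exhaustion = (c_initial - c_final) / c_initial * 100 = (1.0058e-04 - 2.6481e-05) / 1.0058e-04 * 100 = 73.6704 %


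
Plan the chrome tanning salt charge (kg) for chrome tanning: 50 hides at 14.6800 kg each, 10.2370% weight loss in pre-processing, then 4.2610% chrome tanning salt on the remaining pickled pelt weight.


Total_raw = N * avg_wt = 50 * 14.6800 = 734.0000 kg
Substrate = Total_raw * (1 - loss/100) = 734.0000 * (1 - 10.2370/100) = 658.8604 kg
Chrome = Substrate * pct / 100 = 658.8604 * 4.2610 / 100 = 28.0740 kg


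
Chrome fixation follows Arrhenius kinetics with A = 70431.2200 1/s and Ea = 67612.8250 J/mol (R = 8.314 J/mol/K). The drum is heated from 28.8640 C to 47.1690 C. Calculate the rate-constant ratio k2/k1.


T1 = 28.8640 + 273.15 = 302.0140 K; T2 = 47.1690 + 273.15 = 320.3190 K
k1 = A * exp(-Ea/(R*T1)) = 70431.2200 * exp(-67612.8250/(8.314*302.0140)) = 1.4237e-07 1/s
k2 = A * exp(-Ea/(R*T2)) = 70431.2200 * exp(-67612.8250/(8.314*320.3190)) = 6.6328e-07 1/s
k2/k1 = 6.6328e-07 / 1.4237e-07 = 4.6589


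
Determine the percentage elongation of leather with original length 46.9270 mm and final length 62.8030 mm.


Formula: Elongation = (Lf - L0) / L0 * 100
Substituting: Elongation = (62.8030 - 46.9270) / 46.9270 * 100
Result: 33.8313 %


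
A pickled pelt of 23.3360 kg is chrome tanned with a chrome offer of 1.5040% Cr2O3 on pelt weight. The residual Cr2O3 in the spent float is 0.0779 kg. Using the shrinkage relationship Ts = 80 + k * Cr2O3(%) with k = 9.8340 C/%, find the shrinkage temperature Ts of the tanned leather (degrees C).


Offered = pelt * offer_pct / 100 = 23.3360 * 1.5040 / 100 = 0.3510 kg
Uptake = offered - residual = 0.3510 - 0.0779 = 0.2731 kg
Cr2O3% on pelt = uptake / pelt * 100 = 0.2731 / 23.3360 * 100 = 1.1702 %
Ts = 80 + k * Cr2O3% = 80 + 9.8340 * 1.1702 = 91.5076 C


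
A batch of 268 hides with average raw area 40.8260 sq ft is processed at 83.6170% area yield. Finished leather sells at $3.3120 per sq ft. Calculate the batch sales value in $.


Raw_total = N * avg_area = 268 * 40.8260 = 10941.3680 sq ft
Finished = Raw_total * yield / 100 = 10941.3680 * 83.6170 / 100 = 9148.8437 sq ft
Value = Finished * price = 9148.8437 * 3.3120 = 30300.9703 $


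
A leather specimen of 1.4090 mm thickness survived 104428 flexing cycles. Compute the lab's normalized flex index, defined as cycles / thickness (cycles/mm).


Formula: Index = cycles / thickness
Substituting: Index = 104428 / 1.4090
Result: 74114.9752 cycles/mm


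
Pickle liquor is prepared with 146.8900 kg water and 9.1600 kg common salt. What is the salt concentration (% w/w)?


Formula: Conc = salt / (water + salt) * 100
Substituting: Conc = 9.1600 / (146.8900 + 9.1600) * 100
Result: 5.8699 %


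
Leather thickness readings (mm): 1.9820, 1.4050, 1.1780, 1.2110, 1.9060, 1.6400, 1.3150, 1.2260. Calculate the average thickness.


Formula: Average = sum / n
Substituting: Average = 11.8630 / 8
Result: 1.4829 mm


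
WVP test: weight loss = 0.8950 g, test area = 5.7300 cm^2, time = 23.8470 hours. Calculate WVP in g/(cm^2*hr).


Formula: WVP = loss / (area * time)
Substituting: WVP = 0.8950 / (5.7300 * 23.8470)
Result: 0.0065499 g/(cm^2*hr)


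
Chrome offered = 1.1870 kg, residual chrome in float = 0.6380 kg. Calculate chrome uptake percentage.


Formula: Uptake = (offered - residual) / offered * 100
Substituting: Uptake = (1.1870 - 0.6380) / 1.1870 * 100
Result: 46.2511 %


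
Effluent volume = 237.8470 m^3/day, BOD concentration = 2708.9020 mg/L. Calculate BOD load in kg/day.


Formula: BOD_load = volume * conc / 1000
Substituting: BOD_load = 237.8470 * 2708.9020 / 1000
Result: 644.3042 kg/day


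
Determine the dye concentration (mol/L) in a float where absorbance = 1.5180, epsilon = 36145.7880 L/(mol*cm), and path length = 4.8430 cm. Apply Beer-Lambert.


Formula: c = A / (epsilon * l)
Substituting: c = 1.5180 / (36145.7880 * 4.8430)
Result: 8.6716e-06 mol/L
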